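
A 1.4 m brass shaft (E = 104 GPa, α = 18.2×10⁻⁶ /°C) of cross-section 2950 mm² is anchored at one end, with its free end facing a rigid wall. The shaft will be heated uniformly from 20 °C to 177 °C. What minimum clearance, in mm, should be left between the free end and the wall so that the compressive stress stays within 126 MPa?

Free expansion if unrestrained: δ_free = αΔT L = 18.2×10⁻⁶ × 157 × 1400 = 4 mm.
A stress of 126 MPa corresponds to the wall pushing the shaft back by σL/E = 126×1400/(104×10³) = 1.696 mm.
So the gap has to take up the difference, g_min = δ_free − σL/E = 4 − 1.696 = 2.304 mm.

g ≈ 2.3 mm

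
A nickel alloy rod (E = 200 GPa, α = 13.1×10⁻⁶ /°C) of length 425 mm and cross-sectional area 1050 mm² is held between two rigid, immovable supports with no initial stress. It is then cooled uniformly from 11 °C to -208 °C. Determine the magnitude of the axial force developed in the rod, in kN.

P ≈ 602 kN (tensile)

Full restraint means ε = 0, so the stress is σ = EαΔT = 200×10³ × 13.1×10⁻⁶ × 219 = 573.8 MPa.
Axial force P = σA = 573.8 × 1050 = 602500 N = 602.5 kN, tensile.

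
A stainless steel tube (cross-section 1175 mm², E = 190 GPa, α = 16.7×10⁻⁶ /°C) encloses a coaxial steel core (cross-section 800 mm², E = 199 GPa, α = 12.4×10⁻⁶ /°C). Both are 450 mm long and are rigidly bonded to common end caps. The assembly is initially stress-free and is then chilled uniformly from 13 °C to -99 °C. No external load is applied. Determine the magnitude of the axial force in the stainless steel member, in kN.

Equilibrium of a rigid end plate with no external load gives equal and opposite internal forces ±P in the two members. Since α_{stainless steel} > α_{steel}, cooling drives the stainless steel into tension and the steel into compression.
Equating the net (thermal + elastic) strains gives |α₁ − α₂|·ΔT = P·[1/(A₁E₁) + 1/(A₂E₂)].
|α₁ − α₂|·ΔT = 4.3×10⁻⁶ × 112 = 0.0004816.
1/(A₁E₁) + 1/(A₂E₂) = 1/(1175×190×10³) + 1/(800×199×10³) = 1.076×10⁻⁸ N⁻¹.
So P = 0.0004816 / 1.076×10⁻⁸ = 44.76 kN.

P ≈ 44.8 kN (tensile in the stainless steel)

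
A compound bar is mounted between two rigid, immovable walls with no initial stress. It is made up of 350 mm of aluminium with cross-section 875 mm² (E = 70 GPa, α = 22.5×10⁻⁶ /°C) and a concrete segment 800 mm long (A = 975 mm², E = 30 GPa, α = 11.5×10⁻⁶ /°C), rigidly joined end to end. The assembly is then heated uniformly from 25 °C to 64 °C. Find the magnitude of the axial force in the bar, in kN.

If the supports were absent, the total length change would be Σ αᵢΔT Lᵢ = 22.5×10⁻⁶×39×350 + 11.5×10⁻⁶×39×800 = 0.6659 mm.
The rigid supports impose zero overall length change; the single axial force P common to all segments must satisfy P Σ Lᵢ/(AᵢEᵢ) = δ_free.
The series flexibility is Σ Lᵢ/(AᵢEᵢ) = 350/(875×70×10³) + 800/(975×30×10³) = 3.306×10⁻⁵ mm/N.
So P = 0.6659 / 3.306×10⁻⁵ = 20.14 kN, compressive.

P ≈ 20.1 kN (compressive)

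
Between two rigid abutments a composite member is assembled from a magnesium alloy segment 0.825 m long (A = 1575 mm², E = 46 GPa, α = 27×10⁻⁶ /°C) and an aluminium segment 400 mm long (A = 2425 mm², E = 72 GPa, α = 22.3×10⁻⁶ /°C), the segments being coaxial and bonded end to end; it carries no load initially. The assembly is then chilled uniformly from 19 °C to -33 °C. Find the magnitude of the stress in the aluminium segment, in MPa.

σ ≈ 48.9 MPa (tensile)

With the walls removed the bar would change length by δ_free = Σ αᵢΔT Lᵢ = 27×10⁻⁶×52×825 + 22.3×10⁻⁶×52×400 = 1.622 mm.
The walls prevent any net length change, so an axial force P (same in every segment) develops. Compatibility: P · Σ Lᵢ/(AᵢEᵢ) = δ_free.
Σ Lᵢ/(AᵢEᵢ) = 825/(1575×46×10³) + 400/(2425×72×10³) = 1.368×10⁻⁵ mm/N.
So P = 1.622 / 1.368×10⁻⁵ = 118.6 kN, tensile.
σ_{aluminium} = P / A = 118600 / 2425 = 48.9 MPa.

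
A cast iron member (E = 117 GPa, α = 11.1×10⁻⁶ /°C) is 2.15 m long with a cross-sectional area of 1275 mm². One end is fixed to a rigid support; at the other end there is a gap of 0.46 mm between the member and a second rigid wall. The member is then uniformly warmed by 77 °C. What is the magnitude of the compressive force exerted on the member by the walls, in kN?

P ≈ 95.6 kN

Unrestrained expansion: δ_free = αΔT L = 11.1×10⁻⁶ × 77 × 2150 = 1.838 mm.
After closing the 0.46 mm clearance, 1.838 − 0.46 = 1.378 mm of expansion remains to be suppressed by the wall.
Compatibility: PL/(AE) = 1.378 mm, so σ = P/A = E × (1.378/2150) = 74.97 MPa.
P = σA = 74.97 × 1275 = 95.58 kN.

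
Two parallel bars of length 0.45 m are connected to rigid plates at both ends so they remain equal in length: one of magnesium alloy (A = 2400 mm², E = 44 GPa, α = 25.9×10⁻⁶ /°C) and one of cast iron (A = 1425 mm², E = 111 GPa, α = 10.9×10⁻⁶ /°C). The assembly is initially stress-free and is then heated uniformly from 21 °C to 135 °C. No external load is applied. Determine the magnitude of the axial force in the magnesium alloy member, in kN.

P ≈ 108 kN (compressive in the magnesium alloy)

Equilibrium of a rigid end plate with no external load gives equal and opposite internal forces ±P in the two members. Since α_{magnesium alloy} > α_{cast iron}, heating drives the magnesium alloy into compression and the cast iron into tension.
Equating the net (thermal + elastic) strains gives |α₁ − α₂|·ΔT = P·[1/(A₁E₁) + 1/(A₂E₂)].
|α₁ − α₂|·ΔT = 15×10⁻⁶ × 114 = 0.00171.
1/(A₁E₁) + 1/(A₂E₂) = 1/(2400×44×10³) + 1/(1425×111×10³) = 1.579×10⁻⁸ N⁻¹.
P = 0.00171 / 1.579×10⁻⁸ = 108300 N = 108.3 kN.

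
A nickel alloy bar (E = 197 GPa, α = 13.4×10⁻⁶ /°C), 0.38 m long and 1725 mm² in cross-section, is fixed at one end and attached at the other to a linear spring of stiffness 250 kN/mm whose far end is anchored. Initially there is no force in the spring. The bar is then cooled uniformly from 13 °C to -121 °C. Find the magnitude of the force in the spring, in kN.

P ≈ 133 kN

The unrestrained thermal change is αΔT L = 13.4×10⁻⁶ × 134 × 380 = 0.6823 mm.
Let P be the tensile force in the spring. The bar extends elastically by PL/(AE) and the spring stretches by P/k; together these equal δ_free.
So P = δ_free / [L/(AE) + 1/k] = 0.6823 / [ 380/(1725×197×10³) + 1/(250×10³) ].
P = 0.6823 / 5.118×10⁻⁶ = 133300 N.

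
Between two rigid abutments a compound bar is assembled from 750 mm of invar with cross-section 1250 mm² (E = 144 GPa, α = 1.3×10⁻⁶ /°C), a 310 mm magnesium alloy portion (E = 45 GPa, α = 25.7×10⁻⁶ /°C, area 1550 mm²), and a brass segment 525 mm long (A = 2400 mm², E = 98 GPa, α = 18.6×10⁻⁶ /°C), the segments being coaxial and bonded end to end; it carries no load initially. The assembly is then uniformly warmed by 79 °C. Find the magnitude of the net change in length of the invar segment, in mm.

With the walls removed the bar would change length by δ_free = Σ αᵢΔT Lᵢ = 1.3×10⁻⁶×79×750 + 25.7×10⁻⁶×79×310 + 18.6×10⁻⁶×79×525 = 1.478 mm.
The walls prevent any net length change, so an axial force P (same in every segment) develops. Compatibility: P · Σ Lᵢ/(AᵢEᵢ) = δ_free.
Σ Lᵢ/(AᵢEᵢ) = 750/(1250×144×10³) + 310/(1550×45×10³) + 525/(2400×98×10³) = 1.084×10⁻⁵ mm/N.
Hence P = δ_free / Σ(L/AE) = 1.478/1.084×10⁻⁵ = 136.3 kN (compressive).
For the invar segment, free thermal change = 1.3×10⁻⁶×79×750 = 0.07702 mm and elastic change from P = 136300×750/(1250×144×10³) = 0.5679 mm; these oppose, so the net change is 0.491 mm (segment shortens).

|ΔL| ≈ 0.491 mm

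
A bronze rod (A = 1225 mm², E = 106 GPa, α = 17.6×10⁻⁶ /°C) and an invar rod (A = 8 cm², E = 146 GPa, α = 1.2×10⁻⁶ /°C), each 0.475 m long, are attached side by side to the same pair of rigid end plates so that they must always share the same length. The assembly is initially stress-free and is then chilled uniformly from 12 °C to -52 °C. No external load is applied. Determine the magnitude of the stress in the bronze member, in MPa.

Equilibrium of a rigid end plate with no external load gives equal and opposite internal forces ±P in the two members. Since α_{bronze} > α_{invar}, cooling drives the bronze into tension and the invar into compression.
Compatibility of the two members (thermal + elastic change equal): (α₁ − α₂)ΔT = P·[1/(A₁E₁) + 1/(A₂E₂)].
|α₁ − α₂|·ΔT = 16.4×10⁻⁶ × 64 = 0.00105.
1/(A₁E₁) + 1/(A₂E₂) = 1/(1225×106×10³) + 1/(800×146×10³) = 1.626×10⁻⁸ N⁻¹.
So P = 0.00105 / 1.626×10⁻⁸ = 64.54 kN.
σ_{bronze} = P/A₁ = 64540/1225 = 52.69 MPa, tensile.

σ ≈ 52.7 MPa (tensile)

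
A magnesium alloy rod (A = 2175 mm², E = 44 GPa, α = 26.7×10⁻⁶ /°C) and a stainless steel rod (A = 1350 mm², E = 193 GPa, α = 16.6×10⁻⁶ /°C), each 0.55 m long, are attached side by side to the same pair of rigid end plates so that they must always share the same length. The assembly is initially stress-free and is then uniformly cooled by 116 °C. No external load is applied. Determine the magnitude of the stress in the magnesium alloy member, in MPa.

σ ≈ 37.7 MPa (tensile)

Both members must finish at the same length. With the larger α, the magnesium alloy tends to over-contract; the plates restrain it, putting the magnesium alloy in tension and the stainless steel in compression. With no external load the two internal forces are equal and opposite, magnitude P.
Setting the final lengths equal and cancelling L: (α₁ − α₂)ΔT = P/(A₁E₁) + P/(A₂E₂).
|α₁ − α₂|·ΔT = 10.1×10⁻⁶ × 116 = 0.001172.
1/(A₁E₁) + 1/(A₂E₂) = 1/(2175×44×10³) + 1/(1350×193×10³) = 1.429×10⁻⁸ N⁻¹.
P = 0.001172 / 1.429×10⁻⁸ = 82000 N = 82 kN.
σ_{magnesium alloy} = P/A₁ = 82000/2175 = 37.7 MPa, tensile.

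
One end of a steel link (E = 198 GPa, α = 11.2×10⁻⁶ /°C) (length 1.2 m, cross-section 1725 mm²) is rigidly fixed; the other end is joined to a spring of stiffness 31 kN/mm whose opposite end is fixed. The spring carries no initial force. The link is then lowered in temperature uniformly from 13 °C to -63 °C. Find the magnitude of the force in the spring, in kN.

If the spring were absent the link would shorten by αΔT L = 11.2×10⁻⁶ × 76 × 1200 = 1.021 mm.
Let P be the tensile force in the spring. The link extends elastically by PL/(AE) and the spring stretches by P/k; together these equal δ_free.
P [ L/(AE) + 1/k ] = δ_free → P [ 1200/(1725×198×10³) + 1/(31×10³) ] = 1.021.
P = 1.021 / 3.577×10⁻⁵ = 28550 N.

P ≈ 28.6 kN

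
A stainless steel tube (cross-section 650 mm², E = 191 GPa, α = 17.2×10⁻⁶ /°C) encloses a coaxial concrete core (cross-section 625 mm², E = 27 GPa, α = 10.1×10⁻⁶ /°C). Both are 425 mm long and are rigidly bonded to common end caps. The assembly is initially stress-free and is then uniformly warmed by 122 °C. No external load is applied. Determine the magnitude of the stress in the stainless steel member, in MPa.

σ ≈ 19.8 MPa (compressive)

Both members must finish at the same length. With the larger α, the stainless steel tends to over-expand; the plates restrain it, putting the stainless steel in compression and the concrete in tension. With no external load the two internal forces are equal and opposite, magnitude P.
Compatibility of the two members (thermal + elastic change equal): (α₁ − α₂)ΔT = P·[1/(A₁E₁) + 1/(A₂E₂)].
|α₁ − α₂|·ΔT = 7.1×10⁻⁶ × 122 = 0.0008662.
1/(A₁E₁) + 1/(A₂E₂) = 1/(650×191×10³) + 1/(625×27×10³) = 6.731×10⁻⁸ N⁻¹.
So P = 0.0008662 / 6.731×10⁻⁸ = 12.87 kN.
σ_{stainless steel} = P/A₁ = 12870/650 = 19.8 MPa, compressive.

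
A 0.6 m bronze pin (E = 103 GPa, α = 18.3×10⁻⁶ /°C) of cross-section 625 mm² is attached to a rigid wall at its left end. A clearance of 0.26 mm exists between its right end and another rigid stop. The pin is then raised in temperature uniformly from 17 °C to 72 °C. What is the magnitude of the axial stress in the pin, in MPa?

If the wall were absent the pin would grow by αΔT L = 18.3×10⁻⁶ × 55 × 600 = 0.6039 mm.
This exceeds the 0.26 mm gap, so the wall pushes back. The portion of expansion that must be recovered elastically is δ_free − gap = 0.6039 − 0.26 = 0.3439 mm.
Compatibility: PL/(AE) = 0.3439 mm, so σ = P/A = E × (0.3439/600) = 59.04 MPa.

σ ≈ 59 MPa (compressive)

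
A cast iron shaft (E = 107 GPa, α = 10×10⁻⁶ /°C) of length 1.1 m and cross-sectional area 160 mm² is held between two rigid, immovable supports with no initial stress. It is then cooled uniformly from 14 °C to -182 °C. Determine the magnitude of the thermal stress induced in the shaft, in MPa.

σ ≈ 210 MPa (tensile)

Because both ends are immovable the net strain is zero, and the suppressed thermal strain is αΔT = 10×10⁻⁶ × 196 = 1960×10⁻⁶.
Hence σ = E·αΔT = 107×10³ × 1960×10⁻⁶ = 209.7 MPa, tensile.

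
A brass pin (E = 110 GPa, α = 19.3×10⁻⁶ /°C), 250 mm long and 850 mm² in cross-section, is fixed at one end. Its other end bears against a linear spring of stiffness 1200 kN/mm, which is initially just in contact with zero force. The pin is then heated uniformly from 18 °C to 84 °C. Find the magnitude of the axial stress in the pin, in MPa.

If the spring were absent the pin would lengthen by αΔT L = 19.3×10⁻⁶ × 66 × 250 = 0.3184 mm.
Let P be the compressive force at the spring. The pin shortens elastically by PL/(AE) and the spring compresses by P/k; together these equal δ_free.
P [ L/(AE) + 1/k ] = δ_free → P [ 250/(850×110×10³) + 1/(1200×10³) ] = 0.3184.
P = 0.3184 / 3.507×10⁻⁶ = 90800 N.
σ = P/A = 90800/850 = 106.8 MPa.

σ ≈ 107 MPa (compressive)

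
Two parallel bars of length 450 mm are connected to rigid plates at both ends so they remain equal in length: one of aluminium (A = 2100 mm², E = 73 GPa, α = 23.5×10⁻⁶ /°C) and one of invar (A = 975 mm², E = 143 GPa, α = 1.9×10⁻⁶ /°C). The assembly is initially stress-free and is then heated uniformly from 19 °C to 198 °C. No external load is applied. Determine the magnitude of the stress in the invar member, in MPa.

Both members must finish at the same length. With the larger α, the aluminium tends to over-expand; the plates restrain it, putting the aluminium in compression and the invar in tension. With no external load the two internal forces are equal and opposite, magnitude P.
Equating the net (thermal + elastic) strains gives |α₁ − α₂|·ΔT = P·[1/(A₁E₁) + 1/(A₂E₂)].
|α₁ − α₂|·ΔT = 21.6×10⁻⁶ × 179 = 0.003866.
1/(A₁E₁) + 1/(A₂E₂) = 1/(2100×73×10³) + 1/(975×143×10³) = 1.37×10⁻⁸ N⁻¹.
So P = 0.003866 / 1.37×10⁻⁸ = 282.3 kN.
σ_{invar} = P/A₂ = 282300/975 = 289.6 MPa, tensile.

σ ≈ 290 MPa (tensile)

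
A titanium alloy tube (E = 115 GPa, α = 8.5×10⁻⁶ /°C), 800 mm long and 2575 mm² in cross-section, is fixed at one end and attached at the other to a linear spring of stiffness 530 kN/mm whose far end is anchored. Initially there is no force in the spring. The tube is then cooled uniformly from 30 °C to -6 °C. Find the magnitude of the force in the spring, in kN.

P ≈ 53.4 kN

If the spring were absent the tube would shorten by αΔT L = 8.5×10⁻⁶ × 36 × 800 = 0.2448 mm.
Let P be the tensile force in the spring. The tube extends elastically by PL/(AE) and the spring stretches by P/k; together these equal δ_free.
So P = δ_free / [L/(AE) + 1/k] = 0.2448 / [ 800/(2575×115×10³) + 1/(530×10³) ].
P = 0.2448 / 4.588×10⁻⁶ = 53350 N.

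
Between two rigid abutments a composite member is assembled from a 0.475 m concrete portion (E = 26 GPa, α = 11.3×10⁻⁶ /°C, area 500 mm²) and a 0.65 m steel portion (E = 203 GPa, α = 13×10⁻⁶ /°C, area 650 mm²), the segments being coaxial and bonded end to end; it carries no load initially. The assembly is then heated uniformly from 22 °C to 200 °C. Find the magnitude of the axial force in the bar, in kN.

P ≈ 59.3 kN (compressive)

Free thermal expansion of the whole bar: Σ αᵢΔT Lᵢ = 11.3×10⁻⁶×178×475 + 13×10⁻⁶×178×650 = 2.46 mm.
The walls prevent any net length change, so an axial force P (same in every segment) develops. Compatibility: P · Σ Lᵢ/(AᵢEᵢ) = δ_free.
The series flexibility is Σ Lᵢ/(AᵢEᵢ) = 475/(500×26×10³) + 650/(650×203×10³) = 4.146×10⁻⁵ mm/N.
P = 2.46 / 4.146×10⁻⁵ = 59320 N = 59.32 kN, compressive.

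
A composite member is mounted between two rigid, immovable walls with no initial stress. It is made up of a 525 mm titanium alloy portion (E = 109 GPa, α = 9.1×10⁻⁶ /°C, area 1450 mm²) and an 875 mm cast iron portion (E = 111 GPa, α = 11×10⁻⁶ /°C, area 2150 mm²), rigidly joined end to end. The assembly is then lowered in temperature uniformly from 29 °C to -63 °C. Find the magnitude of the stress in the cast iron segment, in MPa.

σ ≈ 88.2 MPa (tensile)

If the supports were absent, the total length change would be Σ αᵢΔT Lᵢ = 9.1×10⁻⁶×92×525 + 11×10⁻⁶×92×875 = 1.325 mm.
The walls prevent any net length change, so an axial force P (same in every segment) develops. Compatibility: P · Σ Lᵢ/(AᵢEᵢ) = δ_free.
Σ Lᵢ/(AᵢEᵢ) = 525/(1450×109×10³) + 875/(2150×111×10³) = 6.988×10⁻⁶ mm/N.
P = 1.325 / 6.988×10⁻⁶ = 189600 N = 189.6 kN, tensile.
σ_{cast iron} = P / A = 189600 / 2150 = 88.19 MPa.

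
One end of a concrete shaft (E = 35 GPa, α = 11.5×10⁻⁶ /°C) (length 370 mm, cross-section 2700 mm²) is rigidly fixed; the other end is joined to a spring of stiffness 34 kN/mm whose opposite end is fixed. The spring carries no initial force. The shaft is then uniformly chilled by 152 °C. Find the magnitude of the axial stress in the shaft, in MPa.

σ ≈ 7.19 MPa (tensile)

Free thermal contraction: δ_free = αΔT L = 11.5×10⁻⁶ × 152 × 370 = 0.6468 mm.
With a force P in the spring, the elastic change of the shaft is PL/(AE) and that of the spring is P/k; compatibility requires their sum to equal δ_free.
So P = δ_free / [L/(AE) + 1/k] = 0.6468 / [ 370/(2700×35×10³) + 1/(34×10³) ].
P = 0.6468 / 3.333×10⁻⁵ = 19410 N.
σ = P/A = 19410/2700 = 7.188 MPa.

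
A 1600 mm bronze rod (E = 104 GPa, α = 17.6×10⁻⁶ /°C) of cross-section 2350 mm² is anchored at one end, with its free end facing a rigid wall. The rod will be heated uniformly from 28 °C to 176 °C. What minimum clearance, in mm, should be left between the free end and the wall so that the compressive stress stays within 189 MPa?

Free expansion if unrestrained: δ_free = αΔT L = 17.6×10⁻⁶ × 148 × 1600 = 4.168 mm.
A stress of 189 MPa corresponds to the wall pushing the rod back by σL/E = 189×1600/(104×10³) = 2.908 mm.
The gap must absorb the remainder: g_min = 4.168 − 2.908 = 1.26 mm.

g ≈ 1.26 mm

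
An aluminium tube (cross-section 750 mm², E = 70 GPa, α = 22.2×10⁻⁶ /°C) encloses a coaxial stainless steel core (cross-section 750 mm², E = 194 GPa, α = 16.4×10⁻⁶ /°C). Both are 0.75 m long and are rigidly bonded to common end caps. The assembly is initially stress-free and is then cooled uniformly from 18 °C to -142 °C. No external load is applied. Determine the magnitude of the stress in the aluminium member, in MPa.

σ ≈ 47.7 MPa (tensile)

The aluminium has the larger α, so on cooling it would change length more than the stainless steel if both were free. The rigid plates force a common final length, so the aluminium is put into tension and the stainless steel into compression, with equal and opposite forces P (no external load).
Compatibility of the two members (thermal + elastic change equal): (α₁ − α₂)ΔT = P·[1/(A₁E₁) + 1/(A₂E₂)].
|α₁ − α₂|·ΔT = 5.8×10⁻⁶ × 160 = 0.000928.
1/(A₁E₁) + 1/(A₂E₂) = 1/(750×70×10³) + 1/(750×194×10³) = 2.592×10⁻⁸ N⁻¹.
P = 0.000928 / 2.592×10⁻⁸ = 35800 N = 35.8 kN.
σ_{aluminium} = P/A₁ = 35800/750 = 47.74 MPa, tensile.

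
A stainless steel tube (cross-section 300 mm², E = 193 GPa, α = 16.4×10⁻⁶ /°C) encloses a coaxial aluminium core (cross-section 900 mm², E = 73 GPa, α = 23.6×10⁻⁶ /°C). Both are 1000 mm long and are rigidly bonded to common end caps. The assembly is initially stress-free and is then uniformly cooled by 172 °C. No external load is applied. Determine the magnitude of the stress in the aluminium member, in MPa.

Equilibrium of a rigid end plate with no external load gives equal and opposite internal forces ±P in the two members. Since α_{aluminium} > α_{stainless steel}, cooling drives the aluminium into tension and the stainless steel into compression.
Equating the net (thermal + elastic) strains gives |α₁ − α₂|·ΔT = P·[1/(A₁E₁) + 1/(A₂E₂)].
|α₁ − α₂|·ΔT = 7.2×10⁻⁶ × 172 = 0.001238.
1/(A₁E₁) + 1/(A₂E₂) = 1/(300×193×10³) + 1/(900×73×10³) = 3.249×10⁻⁸ N⁻¹.
So P = 0.001238 / 3.249×10⁻⁸ = 38.11 kN.
σ_{aluminium} = P/A₂ = 38110/900 = 42.35 MPa, tensile.

σ ≈ 42.3 MPa (tensile)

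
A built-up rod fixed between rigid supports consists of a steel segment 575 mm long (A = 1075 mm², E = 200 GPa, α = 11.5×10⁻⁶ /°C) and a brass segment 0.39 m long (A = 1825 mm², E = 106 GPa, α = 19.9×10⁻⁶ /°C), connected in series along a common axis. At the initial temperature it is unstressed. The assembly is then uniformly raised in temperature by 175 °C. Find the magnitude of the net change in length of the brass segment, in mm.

|ΔL| ≈ 0.277 mm

With the walls removed the bar would change length by δ_free = Σ αᵢΔT Lᵢ = 11.5×10⁻⁶×175×575 + 19.9×10⁻⁶×175×390 = 2.515 mm.
The walls prevent any net length change, so an axial force P (same in every segment) develops. Compatibility: P · Σ Lᵢ/(AᵢEᵢ) = δ_free.
The series flexibility is Σ Lᵢ/(AᵢEᵢ) = 575/(1075×200×10³) + 390/(1825×106×10³) = 4.69×10⁻⁶ mm/N.
So P = 2.515 / 4.69×10⁻⁶ = 536.3 kN, compressive.
For the brass segment, free thermal change = 19.9×10⁻⁶×175×390 = 1.358 mm and elastic change from P = 536300×390/(1825×106×10³) = 1.081 mm; these oppose, so the net change is 0.277 mm (segment lengthens).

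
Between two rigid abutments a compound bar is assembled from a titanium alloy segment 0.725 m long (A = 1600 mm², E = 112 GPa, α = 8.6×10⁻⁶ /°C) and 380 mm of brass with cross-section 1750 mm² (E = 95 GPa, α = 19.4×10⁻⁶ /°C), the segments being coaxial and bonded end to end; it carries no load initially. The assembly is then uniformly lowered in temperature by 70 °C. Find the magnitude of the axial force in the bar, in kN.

P ≈ 150 kN (tensile)

Free thermal contraction of the whole bar: Σ αᵢΔT Lᵢ = 8.6×10⁻⁶×70×725 + 19.4×10⁻⁶×70×380 = 0.9525 mm.
The rigid supports impose zero overall length change; the single axial force P common to all segments must satisfy P Σ Lᵢ/(AᵢEᵢ) = δ_free.
The series flexibility is Σ Lᵢ/(AᵢEᵢ) = 725/(1600×112×10³) + 380/(1750×95×10³) = 6.331×10⁻⁶ mm/N.
P = 0.9525 / 6.331×10⁻⁶ = 150400 N = 150.4 kN, tensile.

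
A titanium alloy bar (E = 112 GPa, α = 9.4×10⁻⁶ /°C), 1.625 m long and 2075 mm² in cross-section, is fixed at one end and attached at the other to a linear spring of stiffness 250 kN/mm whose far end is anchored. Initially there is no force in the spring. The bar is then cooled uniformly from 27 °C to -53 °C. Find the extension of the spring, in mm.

If the spring were absent the bar would shorten by αΔT L = 9.4×10⁻⁶ × 80 × 1625 = 1.222 mm.
With a force P in the spring, the elastic change of the bar is PL/(AE) and that of the spring is P/k; compatibility requires their sum to equal δ_free.
P [ L/(AE) + 1/k ] = δ_free → P [ 1625/(2075×112×10³) + 1/(250×10³) ] = 1.222.
P = 1.222 / 1.099×10⁻⁵ = 111200 N.
Spring extension = P/k = 111200/(250×10³) = 0.4447 mm.

δ ≈ 0.445 mm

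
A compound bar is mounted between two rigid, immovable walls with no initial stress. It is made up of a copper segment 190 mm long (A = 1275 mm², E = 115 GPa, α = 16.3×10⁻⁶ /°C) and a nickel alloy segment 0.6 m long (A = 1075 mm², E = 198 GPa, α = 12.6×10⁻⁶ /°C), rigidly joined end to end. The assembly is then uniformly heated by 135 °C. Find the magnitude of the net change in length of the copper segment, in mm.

With the walls removed the bar would change length by δ_free = Σ αᵢΔT Lᵢ = 16.3×10⁻⁶×135×190 + 12.6×10⁻⁶×135×600 = 1.439 mm.
Since the ends are fixed, an axial force P builds up, equal in every segment, with P · Σ Lᵢ/(AᵢEᵢ) = δ_free.
Σ Lᵢ/(AᵢEᵢ) = 190/(1275×115×10³) + 600/(1075×198×10³) = 4.115×10⁻⁶ mm/N.
So P = 1.439 / 4.115×10⁻⁶ = 349.6 kN, compressive.
For the copper segment, free thermal change = 16.3×10⁻⁶×135×190 = 0.4181 mm and elastic change from P = 349600×190/(1275×115×10³) = 0.4531 mm; these oppose, so the net change is 0.035 mm (segment shortens).

|ΔL| ≈ 0.035 mm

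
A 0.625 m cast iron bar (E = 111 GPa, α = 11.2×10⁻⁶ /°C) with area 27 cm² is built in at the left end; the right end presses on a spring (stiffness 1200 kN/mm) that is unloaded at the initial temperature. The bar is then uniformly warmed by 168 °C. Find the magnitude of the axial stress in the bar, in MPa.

If the spring were absent the bar would lengthen by αΔT L = 11.2×10⁻⁶ × 168 × 625 = 1.176 mm.
Let P be the compressive force at the spring. The bar shortens elastically by PL/(AE) and the spring compresses by P/k; together these equal δ_free.
So P = δ_free / [L/(AE) + 1/k] = 1.176 / [ 625/(2700×111×10³) + 1/(1200×10³) ].
P = 1.176 / 2.919×10⁻⁶ = 402900 N.
σ = P/A = 402900/2700 = 149.2 MPa.

σ ≈ 149 MPa (compressive)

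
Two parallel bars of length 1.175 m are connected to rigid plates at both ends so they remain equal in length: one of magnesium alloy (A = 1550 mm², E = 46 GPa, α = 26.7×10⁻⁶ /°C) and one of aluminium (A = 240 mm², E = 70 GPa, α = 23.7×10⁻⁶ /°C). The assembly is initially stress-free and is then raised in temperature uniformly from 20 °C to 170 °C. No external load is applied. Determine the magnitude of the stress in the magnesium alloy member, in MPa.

Equilibrium of a rigid end plate with no external load gives equal and opposite internal forces ±P in the two members. Since α_{magnesium alloy} > α_{aluminium}, heating drives the magnesium alloy into compression and the aluminium into tension.
Compatibility of the two members (thermal + elastic change equal): (α₁ − α₂)ΔT = P·[1/(A₁E₁) + 1/(A₂E₂)].
|α₁ − α₂|·ΔT = 3×10⁻⁶ × 150 = 0.00045.
1/(A₁E₁) + 1/(A₂E₂) = 1/(1550×46×10³) + 1/(240×70×10³) = 7.355×10⁻⁸ N⁻¹.
So P = 0.00045 / 7.355×10⁻⁸ = 6.118 kN.
σ_{magnesium alloy} = P/A₁ = 6118/1550 = 3.947 MPa, compressive.

σ ≈ 3.95 MPa (compressive)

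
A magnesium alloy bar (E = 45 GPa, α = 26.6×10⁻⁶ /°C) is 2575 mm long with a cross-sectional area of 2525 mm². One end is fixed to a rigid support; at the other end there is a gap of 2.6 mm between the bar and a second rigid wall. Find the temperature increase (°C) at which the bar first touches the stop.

The gap closes when αΔT L = 2.6 mm, since the bar is still unstressed at that instant.
So ΔT = g/(αL) = 2.6/(26.6×10⁻⁶ × 2575) = 37.96 °C.

ΔT ≈ 38 °C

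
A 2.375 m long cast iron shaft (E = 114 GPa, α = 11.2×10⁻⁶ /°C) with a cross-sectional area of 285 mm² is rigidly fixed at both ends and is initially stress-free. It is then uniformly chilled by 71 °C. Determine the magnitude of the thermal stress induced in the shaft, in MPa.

The supports are rigid, so the total axial strain is zero. The restrained thermal strain is ε = αΔT = 11.2×10⁻⁶ × 71 = 795.2×10⁻⁶.
The stress required to suppress this strain is σ = Eε = 114×10³ × 795.2×10⁻⁶ = 90.65 MPa, tensile since the shaft is trying to contract.

σ ≈ 90.7 MPa (tensile)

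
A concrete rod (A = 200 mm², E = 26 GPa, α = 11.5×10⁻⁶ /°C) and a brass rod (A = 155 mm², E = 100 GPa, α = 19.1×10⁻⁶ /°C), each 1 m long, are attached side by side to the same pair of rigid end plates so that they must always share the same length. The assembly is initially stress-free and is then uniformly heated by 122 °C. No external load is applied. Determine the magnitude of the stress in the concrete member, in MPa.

Both members must finish at the same length. With the larger α, the brass tends to over-expand; the plates restrain it, putting the brass in compression and the concrete in tension. With no external load the two internal forces are equal and opposite, magnitude P.
Setting the final lengths equal and cancelling L: (α₁ − α₂)ΔT = P/(A₁E₁) + P/(A₂E₂).
|α₁ − α₂|·ΔT = 7.6×10⁻⁶ × 122 = 0.0009272.
1/(A₁E₁) + 1/(A₂E₂) = 1/(200×26×10³) + 1/(155×100×10³) = 2.568×10⁻⁷ N⁻¹.
So P = 0.0009272 / 2.568×10⁻⁷ = 3.61 kN.
σ_{concrete} = P/A₁ = 3610/200 = 18.05 MPa, tensile.

σ ≈ 18.1 MPa (tensile)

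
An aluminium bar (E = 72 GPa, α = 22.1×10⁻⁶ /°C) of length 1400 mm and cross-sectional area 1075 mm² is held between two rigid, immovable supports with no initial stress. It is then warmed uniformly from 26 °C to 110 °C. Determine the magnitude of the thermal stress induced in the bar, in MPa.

σ ≈ 134 MPa (compressive)

Because both ends are immovable the net strain is zero, and the suppressed thermal strain is αΔT = 22.1×10⁻⁶ × 84 = 1856.4×10⁻⁶.
The stress required to suppress this strain is σ = Eε = 72×10³ × 1856.4×10⁻⁶ = 133.7 MPa, compressive since the bar is trying to expand.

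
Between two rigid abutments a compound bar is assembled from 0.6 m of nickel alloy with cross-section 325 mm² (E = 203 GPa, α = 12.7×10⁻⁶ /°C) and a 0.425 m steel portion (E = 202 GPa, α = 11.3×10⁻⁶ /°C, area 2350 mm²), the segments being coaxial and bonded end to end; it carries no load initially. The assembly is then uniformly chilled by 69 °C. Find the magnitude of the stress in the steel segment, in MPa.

σ ≈ 36.5 MPa (tensile)

If the supports were absent, the total length change would be Σ αᵢΔT Lᵢ = 12.7×10⁻⁶×69×600 + 11.3×10⁻⁶×69×425 = 0.8572 mm.
Since the ends are fixed, an axial force P builds up, equal in every segment, with P · Σ Lᵢ/(AᵢEᵢ) = δ_free.
The series flexibility is Σ Lᵢ/(AᵢEᵢ) = 600/(325×203×10³) + 425/(2350×202×10³) = 9.99×10⁻⁶ mm/N.
Hence P = δ_free / Σ(L/AE) = 0.8572/9.99×10⁻⁶ = 85.8 kN (tensile).
σ_{steel} = P / A = 85800 / 2350 = 36.51 MPa.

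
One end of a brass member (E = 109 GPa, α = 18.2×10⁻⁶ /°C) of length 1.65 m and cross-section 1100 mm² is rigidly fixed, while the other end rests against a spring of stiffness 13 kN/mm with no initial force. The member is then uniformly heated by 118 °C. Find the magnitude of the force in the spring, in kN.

P ≈ 39.1 kN

If the spring were absent the member would lengthen by αΔT L = 18.2×10⁻⁶ × 118 × 1650 = 3.544 mm.
Let P be the compressive force at the spring. The member shortens elastically by PL/(AE) and the spring compresses by P/k; together these equal δ_free.
P [ L/(AE) + 1/k ] = δ_free → P [ 1650/(1100×109×10³) + 1/(13×10³) ] = 3.544.
P = 3.544 / 9.068×10⁻⁵ = 39080 N.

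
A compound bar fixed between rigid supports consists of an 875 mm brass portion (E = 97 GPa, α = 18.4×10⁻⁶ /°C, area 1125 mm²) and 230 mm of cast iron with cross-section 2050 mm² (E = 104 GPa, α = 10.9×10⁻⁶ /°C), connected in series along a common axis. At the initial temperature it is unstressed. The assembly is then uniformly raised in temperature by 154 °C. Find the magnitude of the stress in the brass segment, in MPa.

σ ≈ 280 MPa (compressive)

Free thermal expansion of the whole bar: Σ αᵢΔT Lᵢ = 18.4×10⁻⁶×154×875 + 10.9×10⁻⁶×154×230 = 2.865 mm.
The walls prevent any net length change, so an axial force P (same in every segment) develops. Compatibility: P · Σ Lᵢ/(AᵢEᵢ) = δ_free.
Σ Lᵢ/(AᵢEᵢ) = 875/(1125×97×10³) + 230/(2050×104×10³) = 9.097×10⁻⁶ mm/N.
Hence P = δ_free / Σ(L/AE) = 2.865/9.097×10⁻⁶ = 315 kN (compressive).
σ_{brass} = P / A = 315000 / 1125 = 280 MPa.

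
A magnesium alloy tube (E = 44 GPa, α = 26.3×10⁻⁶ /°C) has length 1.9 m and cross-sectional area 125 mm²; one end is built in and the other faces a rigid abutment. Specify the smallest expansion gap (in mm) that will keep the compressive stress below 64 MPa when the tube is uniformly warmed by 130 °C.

g ≈ 3.73 mm

Free expansion if unrestrained: δ_free = αΔT L = 26.3×10⁻⁶ × 130 × 1900 = 6.496 mm.
At the allowable stress the elastic shortening the wall may impose is σL/E = 64 × 1900 / (44×10³) = 2.764 mm.
The gap must absorb the remainder: g_min = 6.496 − 2.764 = 3.732 mm.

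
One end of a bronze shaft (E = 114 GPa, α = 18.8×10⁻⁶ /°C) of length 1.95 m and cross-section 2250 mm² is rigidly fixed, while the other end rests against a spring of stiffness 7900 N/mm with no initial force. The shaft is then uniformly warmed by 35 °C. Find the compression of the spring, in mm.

If the spring were absent the shaft would lengthen by αΔT L = 18.8×10⁻⁶ × 35 × 1950 = 1.283 mm.
With a force P in the spring, the elastic change of the shaft is PL/(AE) and that of the spring is P/k; compatibility requires their sum to equal δ_free.
P [ L/(AE) + 1/k ] = δ_free → P [ 1950/(2250×114×10³) + 1/(7900) ] = 1.283.
P = 1.283 / 0.0001342 = 9562 N.
Spring compression = P/k = 9562/(7900) = 1.21 mm.

δ ≈ 1.21 mm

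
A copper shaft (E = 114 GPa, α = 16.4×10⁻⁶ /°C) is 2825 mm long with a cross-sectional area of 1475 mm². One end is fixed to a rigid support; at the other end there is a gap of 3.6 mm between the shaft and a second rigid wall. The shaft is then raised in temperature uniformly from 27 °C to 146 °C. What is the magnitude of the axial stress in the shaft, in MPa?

σ ≈ 77.2 MPa (compressive)

Free thermal elongation = αΔT L = 16.4×10⁻⁶ × 119 × 2825 = 5.513 mm.
After closing the 3.6 mm clearance, 5.513 − 3.6 = 1.913 mm of expansion remains to be suppressed by the wall.
So σ = E(δ_free − g)/L = 114×10³ × 1.913/2825 = 77.21 MPa.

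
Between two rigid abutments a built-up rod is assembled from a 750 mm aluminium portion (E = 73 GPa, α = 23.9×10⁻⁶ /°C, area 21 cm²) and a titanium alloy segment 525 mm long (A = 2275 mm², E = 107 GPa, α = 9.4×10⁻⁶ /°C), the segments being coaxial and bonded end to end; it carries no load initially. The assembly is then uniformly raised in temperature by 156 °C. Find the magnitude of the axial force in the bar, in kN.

Free thermal expansion of the whole bar: Σ αᵢΔT Lᵢ = 23.9×10⁻⁶×156×750 + 9.4×10⁻⁶×156×525 = 3.566 mm.
Since the ends are fixed, an axial force P builds up, equal in every segment, with P · Σ Lᵢ/(AᵢEᵢ) = δ_free.
The series flexibility is Σ Lᵢ/(AᵢEᵢ) = 750/(2100×73×10³) + 525/(2275×107×10³) = 7.049×10⁻⁶ mm/N.
Hence P = δ_free / Σ(L/AE) = 3.566/7.049×10⁻⁶ = 505.9 kN (compressive).

P ≈ 506 kN (compressive)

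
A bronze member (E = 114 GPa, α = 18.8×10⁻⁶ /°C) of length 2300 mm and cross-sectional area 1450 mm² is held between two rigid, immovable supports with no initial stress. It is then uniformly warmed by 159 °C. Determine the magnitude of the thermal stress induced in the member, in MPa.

σ ≈ 341 MPa (compressive)

With length fixed, the mechanical strain must cancel the thermal strain αΔT = 18.8×10⁻⁶ × 159 = 2989.2×10⁻⁶.
Hence σ = E·αΔT = 114×10³ × 2989.2×10⁻⁶ = 340.8 MPa, compressive.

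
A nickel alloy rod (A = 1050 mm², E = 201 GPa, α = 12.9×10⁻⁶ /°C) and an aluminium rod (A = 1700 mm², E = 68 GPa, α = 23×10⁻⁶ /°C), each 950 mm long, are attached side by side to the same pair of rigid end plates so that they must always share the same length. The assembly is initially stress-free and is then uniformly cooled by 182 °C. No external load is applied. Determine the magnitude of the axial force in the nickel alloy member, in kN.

The aluminium has the larger α, so on cooling it would change length more than the nickel alloy if both were free. The rigid plates force a common final length, so the aluminium is put into tension and the nickel alloy into compression, with equal and opposite forces P (no external load).
Setting the final lengths equal and cancelling L: (α₁ − α₂)ΔT = P/(A₁E₁) + P/(A₂E₂).
|α₁ − α₂|·ΔT = 10.1×10⁻⁶ × 182 = 0.001838.
1/(A₁E₁) + 1/(A₂E₂) = 1/(1050×201×10³) + 1/(1700×68×10³) = 1.339×10⁻⁸ N⁻¹.
P = 0.001838 / 1.339×10⁻⁸ = 137300 N = 137.3 kN.

P ≈ 137 kN (compressive in the nickel alloy)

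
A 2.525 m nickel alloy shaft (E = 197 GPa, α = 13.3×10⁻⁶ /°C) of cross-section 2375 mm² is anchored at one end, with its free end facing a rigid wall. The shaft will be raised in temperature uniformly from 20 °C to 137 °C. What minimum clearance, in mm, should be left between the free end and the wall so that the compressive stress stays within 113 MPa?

Free expansion if unrestrained: δ_free = αΔT L = 13.3×10⁻⁶ × 117 × 2525 = 3.929 mm.
A stress of 113 MPa corresponds to the wall pushing the shaft back by σL/E = 113×2525/(197×10³) = 1.448 mm.
So the gap has to take up the difference, g_min = δ_free − σL/E = 3.929 − 1.448 = 2.481 mm.

g ≈ 2.48 mm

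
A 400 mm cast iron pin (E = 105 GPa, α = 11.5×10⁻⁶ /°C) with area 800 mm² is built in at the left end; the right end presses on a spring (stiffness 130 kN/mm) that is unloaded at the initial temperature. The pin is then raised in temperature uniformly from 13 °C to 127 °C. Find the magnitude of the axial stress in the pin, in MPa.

If the spring were absent the pin would lengthen by αΔT L = 11.5×10⁻⁶ × 114 × 400 = 0.5244 mm.
Let P be the compressive force at the spring. The pin shortens elastically by PL/(AE) and the spring compresses by P/k; together these equal δ_free.
P [ L/(AE) + 1/k ] = δ_free → P [ 400/(800×105×10³) + 1/(130×10³) ] = 0.5244.
P = 0.5244 / 1.245×10⁻⁵ = 42110 N.
σ = P/A = 42110/800 = 52.63 MPa.

σ ≈ 52.6 MPa (compressive)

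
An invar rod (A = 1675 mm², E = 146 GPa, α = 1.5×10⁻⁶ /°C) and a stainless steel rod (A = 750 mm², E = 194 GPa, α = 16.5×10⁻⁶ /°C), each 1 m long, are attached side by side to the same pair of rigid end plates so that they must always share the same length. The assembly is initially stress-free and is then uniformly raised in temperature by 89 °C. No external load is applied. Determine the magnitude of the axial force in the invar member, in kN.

Both members must finish at the same length. With the larger α, the stainless steel tends to over-expand; the plates restrain it, putting the stainless steel in compression and the invar in tension. With no external load the two internal forces are equal and opposite, magnitude P.
Setting the final lengths equal and cancelling L: (α₁ − α₂)ΔT = P/(A₁E₁) + P/(A₂E₂).
|α₁ − α₂|·ΔT = 15×10⁻⁶ × 89 = 0.001335.
1/(A₁E₁) + 1/(A₂E₂) = 1/(1675×146×10³) + 1/(750×194×10³) = 1.096×10⁻⁸ N⁻¹.
So P = 0.001335 / 1.096×10⁻⁸ = 121.8 kN.

P ≈ 122 kN (tensile in the invar)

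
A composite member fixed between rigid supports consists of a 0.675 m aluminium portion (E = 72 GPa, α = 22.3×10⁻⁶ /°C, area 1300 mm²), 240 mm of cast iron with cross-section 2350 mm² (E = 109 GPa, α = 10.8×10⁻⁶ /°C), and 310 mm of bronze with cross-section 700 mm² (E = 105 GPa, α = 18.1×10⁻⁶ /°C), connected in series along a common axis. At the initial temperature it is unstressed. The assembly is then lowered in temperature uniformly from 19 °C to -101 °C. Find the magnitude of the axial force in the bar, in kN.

P ≈ 226 kN (tensile)

Free thermal contraction of the whole bar: Σ αᵢΔT Lᵢ = 22.3×10⁻⁶×120×675 + 10.8×10⁻⁶×120×240 + 18.1×10⁻⁶×120×310 = 2.791 mm.
Since the ends are fixed, an axial force P builds up, equal in every segment, with P · Σ Lᵢ/(AᵢEᵢ) = δ_free.
Σ Lᵢ/(AᵢEᵢ) = 675/(1300×72×10³) + 240/(2350×109×10³) + 310/(700×105×10³) = 1.237×10⁻⁵ mm/N.
Hence P = δ_free / Σ(L/AE) = 2.791/1.237×10⁻⁵ = 225.7 kN (tensile).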